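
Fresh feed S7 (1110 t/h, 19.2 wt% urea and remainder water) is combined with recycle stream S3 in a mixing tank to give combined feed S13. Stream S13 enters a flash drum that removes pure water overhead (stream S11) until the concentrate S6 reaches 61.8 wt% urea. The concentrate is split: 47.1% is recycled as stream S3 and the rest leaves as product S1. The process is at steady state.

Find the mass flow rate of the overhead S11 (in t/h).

Overall urea balance (none leaves overhead): urea in fresh feed = urea in product, i.e. 1110×0.192 = (1−0.471)·S6·0.618.
S6 = 213.12/(0.618×0.529) = 651.9 t/h.
Recycle S3 = 0.471×651.9 = 307.04 t/h.
Combined feed S13 = 1110 + 307.04 = 1417 t/h.
Overhead S11 = S13 − S6 = 1417 − 651.9 = 765.15 t/h.

765.1 t/h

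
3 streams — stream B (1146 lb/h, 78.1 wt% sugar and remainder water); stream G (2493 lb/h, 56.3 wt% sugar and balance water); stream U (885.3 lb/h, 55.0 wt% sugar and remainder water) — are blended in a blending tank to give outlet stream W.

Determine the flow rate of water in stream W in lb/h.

water out = water in = 1146×0.219 + 2493×0.437 + 885.3×0.450 = 1738.8 lb/h.

1739 lb/h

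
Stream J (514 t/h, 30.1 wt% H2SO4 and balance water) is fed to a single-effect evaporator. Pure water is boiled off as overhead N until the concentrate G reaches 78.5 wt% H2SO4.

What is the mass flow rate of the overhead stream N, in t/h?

H2SO4 is conserved: 514×0.301 = 154.71 t/h all reports to the concentrate.
Concentrate = 154.71/(target fraction) = 197.09 t/h.
Overhead = 514 − 197.09 = 316.91 t/h.

316.9 t/h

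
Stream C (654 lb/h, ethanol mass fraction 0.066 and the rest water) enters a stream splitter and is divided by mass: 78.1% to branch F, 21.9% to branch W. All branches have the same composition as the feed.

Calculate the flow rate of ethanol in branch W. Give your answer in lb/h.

9.453 lb/h

Branch W total = 0.219×654 = 143.23 lb/h.
ethanol in W = 0.066×143.23 = 9.4529 lb/h.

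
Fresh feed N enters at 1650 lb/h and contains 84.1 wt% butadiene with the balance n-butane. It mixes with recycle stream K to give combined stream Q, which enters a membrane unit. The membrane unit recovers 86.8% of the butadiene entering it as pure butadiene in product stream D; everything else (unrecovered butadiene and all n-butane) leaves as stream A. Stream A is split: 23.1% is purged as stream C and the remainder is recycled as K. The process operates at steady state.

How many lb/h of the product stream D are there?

1341 lb/h

butadiene in Q: m_A = 1650×0.841 + (1−0.231)·(1−0.868)·m_A, so m_A = 1387.6/0.8985 = 1544.4 lb/h.
Product D = 0.868×1544.4 = 1340.6 lb/h.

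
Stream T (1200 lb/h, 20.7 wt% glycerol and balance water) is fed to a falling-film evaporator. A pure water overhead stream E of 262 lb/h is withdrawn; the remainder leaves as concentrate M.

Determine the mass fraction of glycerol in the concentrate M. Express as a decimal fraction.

0.265

glycerol is not removed: 1200×0.207 = 248.4 lb/h of glycerol enters M.
Concentrate = 1200 − 262 = 938 lb/h.
Mass fraction = 248.4/938 = 0.265.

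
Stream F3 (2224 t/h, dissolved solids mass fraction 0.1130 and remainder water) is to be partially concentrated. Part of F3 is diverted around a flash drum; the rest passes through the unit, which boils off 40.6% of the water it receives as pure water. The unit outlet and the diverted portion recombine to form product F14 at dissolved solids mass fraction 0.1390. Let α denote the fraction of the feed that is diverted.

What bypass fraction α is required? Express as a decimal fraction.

0.481

All 2224×0.113 = 251.31 t/h of dissolved solids reaches F14, so F14 = 251.31/0.139 = 1808 t/h and vapour = 416 t/h.
The evaporator receives (1−α)·2224 of feed at 0.887 water and removes 0.406 of that water:
0.406×0.887×(1−α)×2224 = 416
(1−α) = 416/800.91 = 0.5194;  α = 0.4806.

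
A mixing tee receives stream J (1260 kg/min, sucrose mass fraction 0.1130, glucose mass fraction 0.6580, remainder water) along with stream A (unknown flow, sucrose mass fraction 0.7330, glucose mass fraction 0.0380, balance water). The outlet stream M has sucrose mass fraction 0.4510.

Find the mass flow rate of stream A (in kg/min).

1510 kg/min

Let A be the unknown flow. Total out = 1260 + A.
sucrose balance: 142.38 + 0.733·A = 0.451·(1260 + A)
(0.733 − 0.451)·A = 0.451×1260 − 142.38 = 425.88
A = 425.88 / 0.282 = 1510.2 kg/min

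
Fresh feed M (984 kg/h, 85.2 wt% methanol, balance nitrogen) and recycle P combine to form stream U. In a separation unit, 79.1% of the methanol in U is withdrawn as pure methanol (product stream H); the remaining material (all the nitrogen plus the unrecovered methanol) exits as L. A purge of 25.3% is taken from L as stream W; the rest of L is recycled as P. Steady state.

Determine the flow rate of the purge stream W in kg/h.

198.2 kg/h

nitrogen enters only via M and leaves only via the purge: 984×0.148 = 0.253×(nitrogen in L), and the separation unit passes all nitrogen, so nitrogen in U = nitrogen in L = 575.62 kg/h.
methanol in U: m_A = 984×0.852 + (1−0.253)·(1−0.791)·m_A, so m_A = 838.37/0.8439 = 993.47 kg/h.
L = (1−0.791)×993.47 + 575.62 = 783.26 kg/h.
Purge W = 0.253×783.26 = 198.16 kg/h.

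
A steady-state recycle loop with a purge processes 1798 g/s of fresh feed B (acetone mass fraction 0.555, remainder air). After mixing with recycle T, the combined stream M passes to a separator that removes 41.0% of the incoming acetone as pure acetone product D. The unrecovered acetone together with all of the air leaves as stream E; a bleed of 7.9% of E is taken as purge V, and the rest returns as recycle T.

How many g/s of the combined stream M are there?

12310 g/s

air enters only via B and leaves only via the purge: 1798×0.445 = 0.079×(air in E), and the separator passes all air, so air in M = air in E = 10128 g/s.
acetone in M: m_A = 1798×0.555 + (1−0.079)·(1−0.410)·m_A, so m_A = 997.89/0.4566 = 2185.4 g/s.
M = 2185.4 + 10128 = 12313 g/s.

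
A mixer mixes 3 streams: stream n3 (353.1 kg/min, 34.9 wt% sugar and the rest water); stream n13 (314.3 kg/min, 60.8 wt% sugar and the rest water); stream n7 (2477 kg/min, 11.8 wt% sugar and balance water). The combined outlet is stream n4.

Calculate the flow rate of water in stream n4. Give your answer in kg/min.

2538 kg/min

water out = water in = 353.1×0.651 + 314.3×0.392 + 2477×0.882 = 2537.8 kg/min.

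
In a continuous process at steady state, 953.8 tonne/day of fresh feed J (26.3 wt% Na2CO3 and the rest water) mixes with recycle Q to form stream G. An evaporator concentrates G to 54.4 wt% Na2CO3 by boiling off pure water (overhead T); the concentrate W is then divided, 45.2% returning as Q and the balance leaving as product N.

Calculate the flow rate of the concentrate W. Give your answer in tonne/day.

841.5 tonne/day

Overall Na2CO3 balance (none leaves overhead): Na2CO3 in fresh feed = Na2CO3 in product, i.e. 953.8×0.263 = (1−0.452)·W·0.544.
W = 250.85/(0.544×0.548) = 841.46 tonne/day.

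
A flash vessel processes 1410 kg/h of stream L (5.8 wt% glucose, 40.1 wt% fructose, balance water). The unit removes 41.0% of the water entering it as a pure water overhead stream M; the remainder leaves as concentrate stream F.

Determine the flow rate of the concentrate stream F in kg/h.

water entering = 1410×0.541 = 762.81 kg/h; overhead removed = 0.410×762.81 = 312.75 kg/h.
Concentrate = 1410 − 312.75 = 1097.2 kg/h.

1097 kg/h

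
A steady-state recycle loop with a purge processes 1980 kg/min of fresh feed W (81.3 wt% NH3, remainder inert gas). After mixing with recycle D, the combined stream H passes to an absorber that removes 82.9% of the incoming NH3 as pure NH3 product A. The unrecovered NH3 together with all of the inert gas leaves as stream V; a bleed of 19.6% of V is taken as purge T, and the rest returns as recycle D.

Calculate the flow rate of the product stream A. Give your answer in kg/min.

NH3 in H: m_A = 1980×0.813 + (1−0.196)·(1−0.829)·m_A, so m_A = 1609.7/0.8625 = 1866.3 kg/min.
Product A = 0.829×1866.3 = 1547.2 kg/min.

1547 kg/min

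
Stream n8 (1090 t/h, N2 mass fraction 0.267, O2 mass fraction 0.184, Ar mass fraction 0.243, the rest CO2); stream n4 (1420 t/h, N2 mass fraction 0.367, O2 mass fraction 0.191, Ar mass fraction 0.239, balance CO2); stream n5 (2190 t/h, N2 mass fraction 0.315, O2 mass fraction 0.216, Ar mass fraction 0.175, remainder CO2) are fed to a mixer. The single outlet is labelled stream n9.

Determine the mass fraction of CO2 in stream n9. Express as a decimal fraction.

Total flow out = 1090 + 1420 + 2190 = 4700 t/h.
CO2 in = 1090×0.306 + 1420×0.203 + 2190×0.294 = 1265.7 t/h.
CO2 mass fraction in n9 = 1265.7/4700 = 0.269.

0.269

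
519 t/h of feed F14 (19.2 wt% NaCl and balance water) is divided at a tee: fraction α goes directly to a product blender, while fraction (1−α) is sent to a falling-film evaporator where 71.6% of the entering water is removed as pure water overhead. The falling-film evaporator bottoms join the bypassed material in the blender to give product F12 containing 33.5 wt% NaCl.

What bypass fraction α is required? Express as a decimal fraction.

0.262

All 519×0.192 = 99.648 t/h of NaCl reaches F12, so F12 = 99.648/0.335 = 297.46 t/h and vapour = 221.54 t/h.
The evaporator receives (1−α)·519 of feed at 0.808 water and removes 0.716 of that water:
0.716×0.808×(1−α)×519 = 221.54
(1−α) = 221.54/300.26 = 0.7378;  α = 0.2622.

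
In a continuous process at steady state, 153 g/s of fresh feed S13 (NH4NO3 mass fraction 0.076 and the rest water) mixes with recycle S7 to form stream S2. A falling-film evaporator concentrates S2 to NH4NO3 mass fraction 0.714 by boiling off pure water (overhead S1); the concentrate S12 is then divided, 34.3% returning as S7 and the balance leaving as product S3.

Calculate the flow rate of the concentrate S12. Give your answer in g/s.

Overall NH4NO3 balance (none leaves overhead): NH4NO3 in fresh feed = NH4NO3 in product, i.e. 153×0.076 = (1−0.343)·S12·0.714.
S12 = 11.628/(0.714×0.657) = 24.788 g/s.

24.79 g/s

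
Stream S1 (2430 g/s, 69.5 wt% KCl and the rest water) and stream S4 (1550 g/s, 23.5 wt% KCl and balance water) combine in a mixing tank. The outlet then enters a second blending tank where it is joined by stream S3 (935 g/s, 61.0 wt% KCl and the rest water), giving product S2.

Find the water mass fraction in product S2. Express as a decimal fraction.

0.466

Overall, product flow = 4915 g/s.
water in = 2430×0.305 + 1550×0.765 + 935×0.390 = 2291.6 g/s.
water fraction in S2 = 0.466.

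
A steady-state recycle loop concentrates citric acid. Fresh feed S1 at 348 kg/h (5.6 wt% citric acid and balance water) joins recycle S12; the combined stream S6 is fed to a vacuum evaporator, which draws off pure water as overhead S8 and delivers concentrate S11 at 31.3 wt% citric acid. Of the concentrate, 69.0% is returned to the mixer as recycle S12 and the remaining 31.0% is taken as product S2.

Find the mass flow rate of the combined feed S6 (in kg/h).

486.6 kg/h

Overall citric acid balance (none leaves overhead): citric acid in fresh feed = citric acid in product, i.e. 348×0.056 = (1−0.690)·S11·0.313.
S11 = 19.488/(0.313×0.310) = 200.85 kg/h.
Recycle S12 = 0.690×200.85 = 138.58 kg/h.
Combined feed S6 = 348 + 138.58 = 486.58 kg/h.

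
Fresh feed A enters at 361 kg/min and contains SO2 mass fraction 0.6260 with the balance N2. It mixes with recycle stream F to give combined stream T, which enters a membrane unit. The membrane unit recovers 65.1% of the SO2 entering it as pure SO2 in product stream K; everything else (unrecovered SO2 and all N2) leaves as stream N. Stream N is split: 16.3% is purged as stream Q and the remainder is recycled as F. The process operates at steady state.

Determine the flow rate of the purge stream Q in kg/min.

153.2 kg/min

N2 enters only via A and leaves only via the purge: 361×0.374 = 0.163×(N2 in N), and the membrane unit passes all N2, so N2 in T = N2 in N = 828.31 kg/min.
SO2 in T: m_A = 361×0.626 + (1−0.163)·(1−0.651)·m_A, so m_A = 225.99/0.7079 = 319.24 kg/min.
N = (1−0.651)×319.24 + 828.31 = 939.72 kg/min.
Purge Q = 0.163×939.72 = 153.17 kg/min.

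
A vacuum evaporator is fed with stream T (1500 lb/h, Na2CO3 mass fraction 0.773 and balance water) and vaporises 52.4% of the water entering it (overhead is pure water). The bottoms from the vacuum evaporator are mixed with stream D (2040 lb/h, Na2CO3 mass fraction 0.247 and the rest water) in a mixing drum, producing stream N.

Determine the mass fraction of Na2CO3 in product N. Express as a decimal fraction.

0.495

Vapour removed = 0.524×0.227×1500 = 178.42 lb/h; concentrate = 1321.6 lb/h.
Na2CO3 reaching the mixer = 1159.5 (from concentrate) + 2040×0.247 = 1663.4 lb/h.
Product flow = 1321.6 + 2040 = 3361.6 lb/h; Na2CO3 fraction = 0.495.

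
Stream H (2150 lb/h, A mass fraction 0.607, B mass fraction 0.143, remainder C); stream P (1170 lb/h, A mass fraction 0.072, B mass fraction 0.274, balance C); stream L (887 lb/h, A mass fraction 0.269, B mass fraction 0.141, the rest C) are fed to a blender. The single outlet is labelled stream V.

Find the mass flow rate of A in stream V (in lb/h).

A out = A in = 2150×0.607 + 1170×0.072 + 887×0.269 = 1627.9 lb/h.

1628 lb/h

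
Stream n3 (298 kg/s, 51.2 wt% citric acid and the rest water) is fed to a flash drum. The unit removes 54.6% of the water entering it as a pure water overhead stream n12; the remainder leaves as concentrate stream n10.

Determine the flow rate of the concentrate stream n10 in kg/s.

water entering = 298×0.488 = 145.42 kg/s; overhead removed = 0.546×145.42 = 79.402 kg/s.
Concentrate = 298 − 79.402 = 218.6 kg/s.

218.6 kg/s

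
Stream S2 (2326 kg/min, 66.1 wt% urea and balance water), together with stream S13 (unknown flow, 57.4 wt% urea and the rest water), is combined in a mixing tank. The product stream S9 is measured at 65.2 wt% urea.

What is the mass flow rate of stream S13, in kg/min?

Let S13 be the unknown flow. Total out = 2326 + S13.
urea balance: 1537.5 + 0.574·S13 = 0.652·(2326 + S13)
(0.574 − 0.652)·S13 = 0.652×2326 − 1537.5 = -20.934
S13 = -20.934 / -0.078 = 268.38 kg/min

268.4 kg/min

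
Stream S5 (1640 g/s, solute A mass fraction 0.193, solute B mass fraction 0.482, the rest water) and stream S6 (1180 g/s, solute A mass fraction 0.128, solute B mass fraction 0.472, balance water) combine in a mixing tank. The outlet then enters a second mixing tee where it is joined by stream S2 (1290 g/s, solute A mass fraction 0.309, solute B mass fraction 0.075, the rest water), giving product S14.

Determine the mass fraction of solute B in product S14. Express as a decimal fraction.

0.351

Overall, product flow = 4110 g/s.
solute B in = 1640×0.482 + 1180×0.472 + 1290×0.075 = 1444.2 g/s.
solute B fraction in S14 = 0.351.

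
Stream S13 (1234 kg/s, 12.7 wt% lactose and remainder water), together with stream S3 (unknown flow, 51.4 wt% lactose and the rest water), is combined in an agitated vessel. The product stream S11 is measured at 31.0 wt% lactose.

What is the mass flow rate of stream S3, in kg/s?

1107 kg/s

Let S3 be the unknown flow. Total out = 1234 + S3.
lactose balance: 156.72 + 0.514·S3 = 0.310·(1234 + S3)
(0.514 − 0.310)·S3 = 0.310×1234 − 156.72 = 225.82
S3 = 225.82 / 0.204 = 1107 kg/s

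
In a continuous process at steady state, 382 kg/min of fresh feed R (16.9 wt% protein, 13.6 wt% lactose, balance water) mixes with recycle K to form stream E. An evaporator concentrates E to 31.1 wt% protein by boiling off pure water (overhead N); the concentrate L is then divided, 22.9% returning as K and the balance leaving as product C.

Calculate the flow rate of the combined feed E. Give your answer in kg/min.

Overall protein balance (none leaves overhead): protein in fresh feed = protein in product, i.e. 382×0.169 = (1−0.229)·L·0.311.
L = 64.558/(0.311×0.771) = 269.24 kg/min.
Recycle K = 0.229×269.24 = 61.655 kg/min.
Combined feed E = 382 + 61.655 = 443.66 kg/min.

443.7 kg/min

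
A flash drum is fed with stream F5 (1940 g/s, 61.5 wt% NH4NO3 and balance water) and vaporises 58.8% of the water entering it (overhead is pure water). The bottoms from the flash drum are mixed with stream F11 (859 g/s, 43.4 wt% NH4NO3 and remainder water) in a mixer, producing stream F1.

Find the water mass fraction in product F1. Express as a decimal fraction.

Vapour removed = 0.588×0.385×1940 = 439.18 g/s; concentrate = 1500.8 g/s.
water reaching the mixer = 307.72 (from concentrate) + 859×0.566 = 793.92 g/s.
Product flow = 1500.8 + 859 = 2359.8 g/s; water fraction = 0.336.

0.336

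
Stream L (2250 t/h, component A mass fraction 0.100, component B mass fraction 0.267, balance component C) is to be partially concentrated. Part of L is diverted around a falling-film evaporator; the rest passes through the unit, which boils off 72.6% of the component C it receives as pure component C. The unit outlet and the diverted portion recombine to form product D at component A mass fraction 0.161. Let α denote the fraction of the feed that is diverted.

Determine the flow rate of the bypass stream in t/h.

All 2250×0.100 = 225 t/h of component A reaches D, so D = 225/0.161 = 1397.5 t/h and vapour = 852.48 t/h.
The evaporator receives (1−α)·2250 of feed at 0.633 component C and removes 0.726 of that component C:
0.726×0.633×(1−α)×2250 = 852.48
(1−α) = 852.48/1034 = 0.8244;  α = 0.1756.
Bypass flow = 0.1756×2250 = 394.99 t/h.

395 t/h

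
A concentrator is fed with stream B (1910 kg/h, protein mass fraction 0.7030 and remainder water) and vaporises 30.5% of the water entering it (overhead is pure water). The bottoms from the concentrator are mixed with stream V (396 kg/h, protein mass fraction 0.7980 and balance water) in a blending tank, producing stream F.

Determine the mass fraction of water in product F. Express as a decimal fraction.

0.2223

Vapour removed = 0.305×0.297×1910 = 173.02 kg/h; concentrate = 1737 kg/h.
water reaching the mixer = 394.25 (from concentrate) + 396×0.202 = 474.24 kg/h.
Product flow = 1737 + 396 = 2133 kg/h; water fraction = 0.2223.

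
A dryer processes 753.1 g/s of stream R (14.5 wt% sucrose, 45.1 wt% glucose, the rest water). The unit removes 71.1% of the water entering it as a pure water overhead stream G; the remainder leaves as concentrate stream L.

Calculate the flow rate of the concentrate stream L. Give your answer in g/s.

water entering = 753.1×0.404 = 304.25 g/s; overhead removed = 0.711×304.25 = 216.32 g/s.
Concentrate = 753.1 − 216.32 = 536.78 g/s.

536.8 g/s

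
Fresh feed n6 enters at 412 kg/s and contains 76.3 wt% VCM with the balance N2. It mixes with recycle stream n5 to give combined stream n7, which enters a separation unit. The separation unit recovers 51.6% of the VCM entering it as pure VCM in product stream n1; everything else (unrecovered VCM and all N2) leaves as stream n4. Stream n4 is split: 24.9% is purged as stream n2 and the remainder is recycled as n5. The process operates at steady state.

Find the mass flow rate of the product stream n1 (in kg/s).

254.8 kg/s

VCM in n7: m_A = 412×0.763 + (1−0.249)·(1−0.516)·m_A, so m_A = 314.36/0.6365 = 493.87 kg/s.
Product n1 = 0.516×493.87 = 254.84 kg/s.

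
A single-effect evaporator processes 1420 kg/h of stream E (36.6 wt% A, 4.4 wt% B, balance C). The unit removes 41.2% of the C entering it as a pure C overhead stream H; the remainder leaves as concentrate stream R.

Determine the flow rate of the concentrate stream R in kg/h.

1075 kg/h

C entering = 1420×0.590 = 837.8 kg/h; overhead removed = 0.412×837.8 = 345.17 kg/h.
Concentrate = 1420 − 345.17 = 1074.8 kg/h.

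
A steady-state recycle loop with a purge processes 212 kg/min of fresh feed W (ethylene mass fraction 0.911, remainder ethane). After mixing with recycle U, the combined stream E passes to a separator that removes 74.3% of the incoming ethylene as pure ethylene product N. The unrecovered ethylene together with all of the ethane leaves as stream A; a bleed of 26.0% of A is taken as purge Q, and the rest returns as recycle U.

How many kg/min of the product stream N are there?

177.2 kg/min

ethylene in E: m_A = 212×0.911 + (1−0.260)·(1−0.743)·m_A, so m_A = 193.13/0.8098 = 238.49 kg/min.
Product N = 0.743×238.49 = 177.2 kg/min.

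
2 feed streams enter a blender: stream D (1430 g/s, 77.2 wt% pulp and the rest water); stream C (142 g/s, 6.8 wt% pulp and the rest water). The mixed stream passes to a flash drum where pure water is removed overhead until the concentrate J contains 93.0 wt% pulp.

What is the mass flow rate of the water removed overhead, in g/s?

pulp entering = 1430×0.772 + 142×0.068 = 1113.6 g/s.
All pulp reports to J, so J = 1113.6/0.930 = 1197.4 g/s.
Total feed = 1572 g/s; overhead = 1572 − 1197.4 = 374.56 g/s.

374.6 g/s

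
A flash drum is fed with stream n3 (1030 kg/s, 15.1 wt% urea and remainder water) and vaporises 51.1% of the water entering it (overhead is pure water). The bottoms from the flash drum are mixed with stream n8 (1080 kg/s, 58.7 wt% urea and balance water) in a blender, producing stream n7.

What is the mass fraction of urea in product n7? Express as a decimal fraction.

0.4747

Vapour removed = 0.511×0.849×1030 = 446.85 kg/s; concentrate = 583.15 kg/s.
urea reaching the mixer = 155.53 (from concentrate) + 1080×0.587 = 789.49 kg/s.
Product flow = 583.15 + 1080 = 1663.1 kg/s; urea fraction = 0.4747.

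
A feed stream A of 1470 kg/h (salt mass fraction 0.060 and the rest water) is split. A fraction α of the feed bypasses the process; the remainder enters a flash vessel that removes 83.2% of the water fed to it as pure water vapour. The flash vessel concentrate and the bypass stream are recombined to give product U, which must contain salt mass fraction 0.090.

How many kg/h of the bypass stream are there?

All 1470×0.060 = 88.2 kg/h of salt reaches U, so U = 88.2/0.090 = 980 kg/h and vapour = 490 kg/h.
The evaporator receives (1−α)·1470 of feed at 0.940 water and removes 0.832 of that water:
0.832×0.940×(1−α)×1470 = 490
(1−α) = 490/1149.7 = 0.4262;  α = 0.5738.
Bypass flow = 0.5738×1470 = 843.47 kg/h.

843.5 kg/h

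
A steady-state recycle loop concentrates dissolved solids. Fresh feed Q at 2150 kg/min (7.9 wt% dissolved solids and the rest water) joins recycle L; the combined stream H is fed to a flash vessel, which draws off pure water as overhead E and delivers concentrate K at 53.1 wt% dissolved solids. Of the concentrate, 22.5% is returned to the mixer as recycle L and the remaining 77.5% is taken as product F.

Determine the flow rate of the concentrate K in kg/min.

412.7 kg/min

Overall dissolved solids balance (none leaves overhead): dissolved solids in fresh feed = dissolved solids in product, i.e. 2150×0.079 = (1−0.225)·K·0.531.
K = 169.85/(0.531×0.775) = 412.73 kg/min.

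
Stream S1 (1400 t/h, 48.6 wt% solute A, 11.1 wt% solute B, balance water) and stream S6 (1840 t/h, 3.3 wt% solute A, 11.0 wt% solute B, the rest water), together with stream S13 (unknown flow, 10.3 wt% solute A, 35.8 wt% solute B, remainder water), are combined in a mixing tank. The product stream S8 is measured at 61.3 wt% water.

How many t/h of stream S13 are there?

2094 t/h

Let S13 be the unknown flow. Total out = 3240 + S13.
water balance: 2141.1 + 0.539·S13 = 0.613·(3240 + S13)
(0.539 − 0.613)·S13 = 0.613×3240 − 2141.1 = -154.96
S13 = -154.96 / -0.074 = 2094.1 t/h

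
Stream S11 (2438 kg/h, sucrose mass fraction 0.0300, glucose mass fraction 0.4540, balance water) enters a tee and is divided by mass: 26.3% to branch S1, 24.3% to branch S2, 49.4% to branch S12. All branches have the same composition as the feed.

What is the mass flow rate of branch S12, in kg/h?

1204 kg/h

Branch S12 flow = 0.494×2438 = 1204.4 kg/h.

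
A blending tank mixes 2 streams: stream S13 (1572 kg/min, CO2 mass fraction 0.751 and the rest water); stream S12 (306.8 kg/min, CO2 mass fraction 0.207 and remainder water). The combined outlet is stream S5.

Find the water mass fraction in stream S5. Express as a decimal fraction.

Total flow out = 1572 + 306.8 = 1878.8 kg/min.
water in = 1572×0.249 + 306.8×0.793 = 634.72 kg/min.
water mass fraction in S5 = 634.72/1878.8 = 0.338.

0.338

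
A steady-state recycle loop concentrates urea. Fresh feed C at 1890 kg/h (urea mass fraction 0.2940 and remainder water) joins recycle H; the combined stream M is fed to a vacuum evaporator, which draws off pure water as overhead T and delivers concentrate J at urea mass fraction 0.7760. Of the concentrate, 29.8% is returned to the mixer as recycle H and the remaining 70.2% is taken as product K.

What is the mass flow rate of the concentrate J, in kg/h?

Overall urea balance (none leaves overhead): urea in fresh feed = urea in product, i.e. 1890×0.294 = (1−0.298)·J·0.776.
J = 555.66/(0.776×0.702) = 1020 kg/h.

1020 kg/h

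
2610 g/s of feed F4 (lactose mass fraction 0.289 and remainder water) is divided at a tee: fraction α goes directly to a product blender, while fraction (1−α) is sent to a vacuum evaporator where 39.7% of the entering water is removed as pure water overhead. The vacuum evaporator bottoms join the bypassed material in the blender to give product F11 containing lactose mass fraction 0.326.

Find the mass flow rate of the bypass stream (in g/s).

All 2610×0.289 = 754.29 g/s of lactose reaches F11, so F11 = 754.29/0.326 = 2313.8 g/s and vapour = 296.23 g/s.
The evaporator receives (1−α)·2610 of feed at 0.711 water and removes 0.397 of that water:
0.397×0.711×(1−α)×2610 = 296.23
(1−α) = 296.23/736.72 = 0.4021;  α = 0.5979.
Bypass flow = 0.5979×2610 = 1560.5 g/s.

1561 g/s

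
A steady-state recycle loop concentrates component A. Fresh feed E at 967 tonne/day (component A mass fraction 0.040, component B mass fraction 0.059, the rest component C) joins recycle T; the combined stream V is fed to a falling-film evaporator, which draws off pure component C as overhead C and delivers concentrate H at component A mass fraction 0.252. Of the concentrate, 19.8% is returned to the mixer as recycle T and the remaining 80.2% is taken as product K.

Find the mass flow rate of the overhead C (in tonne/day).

Overall component A balance (none leaves overhead): component A in fresh feed = component A in product, i.e. 967×0.040 = (1−0.198)·H·0.252.
H = 38.68/(0.252×0.802) = 191.39 tonne/day.
Recycle T = 0.198×191.39 = 37.895 tonne/day.
Combined feed V = 967 + 37.895 = 1004.9 tonne/day.
Overhead C = V − H = 1004.9 − 191.39 = 813.51 tonne/day.

813.5 tonne/day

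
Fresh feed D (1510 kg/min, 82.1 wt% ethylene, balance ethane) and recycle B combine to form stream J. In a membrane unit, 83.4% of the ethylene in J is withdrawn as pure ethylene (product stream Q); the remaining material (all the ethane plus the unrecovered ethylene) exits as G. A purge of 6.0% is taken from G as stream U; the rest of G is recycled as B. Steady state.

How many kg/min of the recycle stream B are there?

4464 kg/min

ethane enters only via D and leaves only via the purge: 1510×0.179 = 0.060×(ethane in G), and the membrane unit passes all ethane, so ethane in J = ethane in G = 4504.8 kg/min.
ethylene in J: m_A = 1510×0.821 + (1−0.060)·(1−0.834)·m_A, so m_A = 1239.7/0.8440 = 1468.9 kg/min.
G = (1−0.834)×1468.9 + 4504.8 = 4748.7 kg/min.
Recycle B = (1−0.060)×4748.7 = 4463.8 kg/min.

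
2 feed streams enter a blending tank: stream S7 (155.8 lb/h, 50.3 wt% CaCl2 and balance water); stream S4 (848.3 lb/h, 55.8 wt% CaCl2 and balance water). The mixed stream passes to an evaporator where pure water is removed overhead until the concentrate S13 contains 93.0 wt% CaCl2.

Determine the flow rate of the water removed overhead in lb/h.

CaCl2 entering = 155.8×0.503 + 848.3×0.558 = 551.72 lb/h.
All CaCl2 reports to S13, so S13 = 551.72/0.930 = 593.25 lb/h.
Total feed = 1004.1 lb/h; overhead = 1004.1 − 593.25 = 410.85 lb/h.

410.9 lb/h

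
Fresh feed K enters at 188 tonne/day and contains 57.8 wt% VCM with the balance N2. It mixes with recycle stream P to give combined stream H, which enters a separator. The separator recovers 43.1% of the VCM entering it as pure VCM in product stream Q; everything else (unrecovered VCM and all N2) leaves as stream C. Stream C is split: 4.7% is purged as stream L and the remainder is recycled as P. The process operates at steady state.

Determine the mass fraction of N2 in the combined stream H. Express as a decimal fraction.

0.8767

N2 enters only via K and leaves only via the purge: 188×0.422 = 0.047×(N2 in C), and the separator passes all N2, so N2 in H = N2 in C = 1688 tonne/day.
VCM in H: m_A = 188×0.578 + (1−0.047)·(1−0.431)·m_A, so m_A = 108.66/0.4577 = 237.39 tonne/day.
H = 237.39 + 1688 = 1925.4 tonne/day.
N2 fraction in H = 1688/1925.4 = 0.8767.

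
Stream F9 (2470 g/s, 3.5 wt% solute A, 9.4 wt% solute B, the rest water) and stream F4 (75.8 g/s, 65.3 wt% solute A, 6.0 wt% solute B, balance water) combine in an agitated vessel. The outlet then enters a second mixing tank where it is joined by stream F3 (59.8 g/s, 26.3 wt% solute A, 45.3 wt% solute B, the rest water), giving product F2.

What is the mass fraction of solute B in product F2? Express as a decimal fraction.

0.101

Overall, product flow = 2605.6 g/s.
solute B in = 2470×0.094 + 75.8×0.060 + 59.8×0.453 = 263.82 g/s.
solute B fraction in F2 = 0.101.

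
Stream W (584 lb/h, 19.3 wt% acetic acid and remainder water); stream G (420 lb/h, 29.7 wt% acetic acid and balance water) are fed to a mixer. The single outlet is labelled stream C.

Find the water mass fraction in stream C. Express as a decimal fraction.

0.763

Total flow out = 584 + 420 = 1004 lb/h.
water in = 584×0.807 + 420×0.703 = 766.55 lb/h.
water mass fraction in C = 766.55/1004 = 0.763.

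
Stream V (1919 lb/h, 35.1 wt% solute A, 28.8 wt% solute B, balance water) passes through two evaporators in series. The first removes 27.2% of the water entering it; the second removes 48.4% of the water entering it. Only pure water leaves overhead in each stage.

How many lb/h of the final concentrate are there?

1486 lb/h

water in feed = 1919×0.361 = 692.76 lb/h.
After stage 1: water left = (1−0.272)×692.76 = 504.33; stream total = 1730.6 lb/h.
After stage 2: water left = (1−0.484)×504.33 = 260.23; final concentrate = 1486.5 lb/h.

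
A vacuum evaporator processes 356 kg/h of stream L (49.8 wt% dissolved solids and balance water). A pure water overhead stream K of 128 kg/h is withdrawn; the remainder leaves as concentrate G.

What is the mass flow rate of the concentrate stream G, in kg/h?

Concentrate = 356 − 128 = 228 kg/h.

228 kg/h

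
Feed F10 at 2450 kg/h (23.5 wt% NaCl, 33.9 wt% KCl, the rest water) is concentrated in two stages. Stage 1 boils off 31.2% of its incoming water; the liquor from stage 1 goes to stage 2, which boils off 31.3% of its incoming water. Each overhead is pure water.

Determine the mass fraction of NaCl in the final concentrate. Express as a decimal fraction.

0.3031

water in feed = 2450×0.426 = 1043.7 kg/h.
After stage 1: water left = (1−0.312)×1043.7 = 718.07; stream total = 2124.4 kg/h.
After stage 2: water left = (1−0.313)×718.07 = 493.31; final concentrate = 1899.6 kg/h.
NaCl fraction = 575.75/1899.6 = 0.3031.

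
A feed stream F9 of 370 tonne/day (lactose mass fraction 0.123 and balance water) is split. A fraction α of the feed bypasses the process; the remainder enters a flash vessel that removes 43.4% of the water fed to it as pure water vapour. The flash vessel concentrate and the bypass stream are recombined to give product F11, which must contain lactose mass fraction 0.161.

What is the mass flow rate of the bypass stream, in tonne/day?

140.6 tonne/day

All 370×0.123 = 45.51 tonne/day of lactose reaches F11, so F11 = 45.51/0.161 = 282.67 tonne/day and vapour = 87.329 tonne/day.
The evaporator receives (1−α)·370 of feed at 0.877 water and removes 0.434 of that water:
0.434×0.877×(1−α)×370 = 87.329
(1−α) = 87.329/140.83 = 0.6201;  α = 0.3799.
Bypass flow = 0.3799×370 = 140.56 tonne/day.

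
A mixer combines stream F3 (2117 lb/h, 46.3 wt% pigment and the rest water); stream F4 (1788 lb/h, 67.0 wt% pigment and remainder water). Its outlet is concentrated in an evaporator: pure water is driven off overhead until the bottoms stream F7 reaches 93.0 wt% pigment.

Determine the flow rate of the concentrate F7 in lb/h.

pigment entering = 2117×0.463 + 1788×0.670 = 2178.1 lb/h.
All pigment reports to F7, so F7 = 2178.1/0.930 = 2342.1 lb/h.

2342 lb/h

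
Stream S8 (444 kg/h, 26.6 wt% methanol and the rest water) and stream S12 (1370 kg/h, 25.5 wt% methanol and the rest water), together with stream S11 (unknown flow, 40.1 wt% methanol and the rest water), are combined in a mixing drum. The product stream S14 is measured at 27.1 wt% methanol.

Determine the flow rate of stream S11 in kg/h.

Let S11 be the unknown flow. Total out = 1814 + S11.
methanol balance: 467.45 + 0.401·S11 = 0.271·(1814 + S11)
(0.401 − 0.271)·S11 = 0.271×1814 − 467.45 = 24.14
S11 = 24.14 / 0.130 = 185.69 kg/h

185.7 kg/h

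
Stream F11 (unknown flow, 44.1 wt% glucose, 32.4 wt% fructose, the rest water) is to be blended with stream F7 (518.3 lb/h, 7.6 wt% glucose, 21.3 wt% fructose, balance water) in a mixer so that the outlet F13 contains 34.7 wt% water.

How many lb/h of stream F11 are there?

1684 lb/h

Let F11 be the unknown flow. Total out = 518.3 + F11.
water balance: 368.51 + 0.235·F11 = 0.347·(518.3 + F11)
(0.235 − 0.347)·F11 = 0.347×518.3 − 368.51 = -188.66
F11 = -188.66 / -0.112 = 1684.5 lb/h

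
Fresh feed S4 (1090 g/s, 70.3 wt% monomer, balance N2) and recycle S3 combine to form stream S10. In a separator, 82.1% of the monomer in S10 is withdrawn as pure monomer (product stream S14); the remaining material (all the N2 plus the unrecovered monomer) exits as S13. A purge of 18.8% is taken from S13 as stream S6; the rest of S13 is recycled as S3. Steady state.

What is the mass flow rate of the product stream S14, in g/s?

monomer in S10: m_A = 1090×0.703 + (1−0.188)·(1−0.821)·m_A, so m_A = 766.27/0.8547 = 896.59 g/s.
Product S14 = 0.821×896.59 = 736.1 g/s.

736.1 g/s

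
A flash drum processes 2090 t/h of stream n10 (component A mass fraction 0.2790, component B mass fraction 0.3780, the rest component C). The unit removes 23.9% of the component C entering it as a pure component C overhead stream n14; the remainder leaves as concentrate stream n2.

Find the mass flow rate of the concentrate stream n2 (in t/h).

component C entering = 2090×0.343 = 716.87 t/h; overhead removed = 0.239×716.87 = 171.33 t/h.
Concentrate = 2090 − 171.33 = 1918.7 t/h.

1919 t/h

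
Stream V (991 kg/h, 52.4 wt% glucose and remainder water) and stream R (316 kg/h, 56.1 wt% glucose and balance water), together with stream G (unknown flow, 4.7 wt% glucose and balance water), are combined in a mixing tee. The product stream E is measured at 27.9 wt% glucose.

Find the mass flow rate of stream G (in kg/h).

Let G be the unknown flow. Total out = 1307 + G.
glucose balance: 696.56 + 0.047·G = 0.279·(1307 + G)
(0.047 − 0.279)·G = 0.279×1307 − 696.56 = -331.91
G = -331.91 / -0.232 = 1430.6 kg/h

1431 kg/h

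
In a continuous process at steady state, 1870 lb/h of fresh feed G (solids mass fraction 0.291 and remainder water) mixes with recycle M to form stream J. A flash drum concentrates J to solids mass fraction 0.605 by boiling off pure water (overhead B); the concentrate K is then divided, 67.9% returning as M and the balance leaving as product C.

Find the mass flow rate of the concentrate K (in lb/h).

Overall solids balance (none leaves overhead): solids in fresh feed = solids in product, i.e. 1870×0.291 = (1−0.679)·K·0.605.
K = 544.17/(0.605×0.321) = 2802 lb/h.

2802 lb/h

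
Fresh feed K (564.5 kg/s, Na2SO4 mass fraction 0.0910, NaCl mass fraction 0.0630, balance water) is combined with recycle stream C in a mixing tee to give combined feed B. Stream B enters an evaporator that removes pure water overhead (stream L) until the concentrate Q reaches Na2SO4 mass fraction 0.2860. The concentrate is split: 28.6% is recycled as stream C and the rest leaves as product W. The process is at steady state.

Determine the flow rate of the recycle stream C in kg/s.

71.95 kg/s

Overall Na2SO4 balance (none leaves overhead): Na2SO4 in fresh feed = Na2SO4 in product, i.e. 564.5×0.091 = (1−0.286)·Q·0.286.
Q = 51.37/(0.286×0.714) = 251.56 kg/s.
Recycle C = 0.286×251.56 = 71.946 kg/s.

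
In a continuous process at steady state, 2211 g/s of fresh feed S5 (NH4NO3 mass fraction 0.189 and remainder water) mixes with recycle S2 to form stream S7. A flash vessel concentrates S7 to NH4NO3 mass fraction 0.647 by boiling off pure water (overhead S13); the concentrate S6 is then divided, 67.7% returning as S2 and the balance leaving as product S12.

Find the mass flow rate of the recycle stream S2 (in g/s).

1354 g/s

Overall NH4NO3 balance (none leaves overhead): NH4NO3 in fresh feed = NH4NO3 in product, i.e. 2211×0.189 = (1−0.677)·S6·0.647.
S6 = 417.88/(0.647×0.323) = 1999.6 g/s.
Recycle S2 = 0.677×1999.6 = 1353.7 g/s.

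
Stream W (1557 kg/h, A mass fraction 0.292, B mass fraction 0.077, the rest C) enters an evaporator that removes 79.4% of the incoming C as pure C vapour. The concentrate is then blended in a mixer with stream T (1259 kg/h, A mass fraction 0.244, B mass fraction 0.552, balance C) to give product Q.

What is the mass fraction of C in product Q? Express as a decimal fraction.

0.226

Vapour removed = 0.794×0.631×1557 = 780.08 kg/h; concentrate = 776.92 kg/h.
C reaching the mixer = 202.39 (from concentrate) + 1259×0.204 = 459.22 kg/h.
Product flow = 776.92 + 1259 = 2035.9 kg/h; C fraction = 0.226.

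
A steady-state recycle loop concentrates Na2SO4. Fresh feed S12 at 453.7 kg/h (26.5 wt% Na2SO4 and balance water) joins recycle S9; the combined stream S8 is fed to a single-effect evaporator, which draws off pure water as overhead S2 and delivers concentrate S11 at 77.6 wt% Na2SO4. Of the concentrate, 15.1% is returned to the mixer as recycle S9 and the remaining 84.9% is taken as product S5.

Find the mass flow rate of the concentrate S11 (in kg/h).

182.5 kg/h

Overall Na2SO4 balance (none leaves overhead): Na2SO4 in fresh feed = Na2SO4 in product, i.e. 453.7×0.265 = (1−0.151)·S11·0.776.
S11 = 120.23/(0.776×0.849) = 182.49 kg/h.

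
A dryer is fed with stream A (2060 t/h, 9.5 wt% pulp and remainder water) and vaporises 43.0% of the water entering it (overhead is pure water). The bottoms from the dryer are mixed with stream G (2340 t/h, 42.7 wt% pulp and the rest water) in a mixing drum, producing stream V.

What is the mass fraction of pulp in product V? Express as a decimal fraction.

0.332

Vapour removed = 0.430×0.905×2060 = 801.65 t/h; concentrate = 1258.4 t/h.
pulp reaching the mixer = 195.7 (from concentrate) + 2340×0.427 = 1194.9 t/h.
Product flow = 1258.4 + 2340 = 3598.4 t/h; pulp fraction = 0.332.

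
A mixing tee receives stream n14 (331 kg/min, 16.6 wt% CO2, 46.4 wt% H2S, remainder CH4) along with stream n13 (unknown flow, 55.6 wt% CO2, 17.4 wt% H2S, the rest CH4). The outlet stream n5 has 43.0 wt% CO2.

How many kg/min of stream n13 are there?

693.5 kg/min

Let n13 be the unknown flow. Total out = 331 + n13.
CO2 balance: 54.946 + 0.556·n13 = 0.430·(331 + n13)
(0.556 − 0.430)·n13 = 0.430×331 − 54.946 = 87.384
n13 = 87.384 / 0.126 = 693.52 kg/min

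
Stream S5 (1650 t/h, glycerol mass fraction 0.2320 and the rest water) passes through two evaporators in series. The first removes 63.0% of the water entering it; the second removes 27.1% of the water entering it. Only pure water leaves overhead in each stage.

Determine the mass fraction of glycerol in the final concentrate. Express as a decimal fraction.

water in feed = 1650×0.768 = 1267.2 t/h.
After stage 1: water left = (1−0.630)×1267.2 = 468.86; stream total = 851.66 t/h.
After stage 2: water left = (1−0.271)×468.86 = 341.8; final concentrate = 724.6 t/h.
glycerol fraction = 382.8/724.6 = 0.5283.

0.5283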